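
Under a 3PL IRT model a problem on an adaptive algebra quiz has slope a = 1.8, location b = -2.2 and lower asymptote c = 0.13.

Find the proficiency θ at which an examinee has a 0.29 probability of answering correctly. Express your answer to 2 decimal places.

-3.03

P(θ) = c + (1 − c) · 1 / (1 + exp(−a(θ − b)))
Remove guessing floor: (0.29 − 0.13)/(1 − 0.13) = 0.1839
logit = ln(0.1839/0.8161) = -1.4901
θ = b + logit/(a) = -2.2 + (-1.4901)/1.8000 = -3.0278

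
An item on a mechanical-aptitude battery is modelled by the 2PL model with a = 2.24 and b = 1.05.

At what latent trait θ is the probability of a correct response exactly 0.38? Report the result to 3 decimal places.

0.831

P(θ) = 1 / (1 + exp(−a(θ − b)))
logit = ln(0.3800/0.6200) = -0.4895
θ = b + logit/(a) = 1.05 + (-0.4895)/2.2400 = 0.8315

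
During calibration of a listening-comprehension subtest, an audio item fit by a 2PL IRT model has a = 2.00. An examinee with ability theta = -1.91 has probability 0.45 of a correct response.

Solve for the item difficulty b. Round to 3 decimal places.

-1.810

P(theta) = 1 / (1 + exp(−a(theta − b)))
logit(0.45) = ln(0.45/0.55) = -0.2007
b = theta − logit/(a) = -1.91 − (-0.2007)/2.0000 = -1.8097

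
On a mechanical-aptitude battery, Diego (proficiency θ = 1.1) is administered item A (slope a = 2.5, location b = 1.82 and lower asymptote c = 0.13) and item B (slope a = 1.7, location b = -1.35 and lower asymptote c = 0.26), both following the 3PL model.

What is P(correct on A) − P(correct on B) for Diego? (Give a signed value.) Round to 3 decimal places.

-0.735

P(θ) = c + (1 − c) · 1 / (1 + exp(−a(θ − b)))
P_A = 0.2534
P_B = 0.9887
P_A − P_B = -0.7353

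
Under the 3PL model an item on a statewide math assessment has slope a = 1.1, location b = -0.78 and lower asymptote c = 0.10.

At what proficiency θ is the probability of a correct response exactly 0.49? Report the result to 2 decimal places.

P(θ) = c + (1 − c) · 1 / (1 + exp(−a(θ − b)))
Remove guessing floor: (0.49 − 0.10)/(1 − 0.10) = 0.4333
logit = ln(0.4333/0.5667) = -0.2683
θ = b + logit/(a) = -0.78 + (-0.2683)/1.1000 = -1.0239

-1.02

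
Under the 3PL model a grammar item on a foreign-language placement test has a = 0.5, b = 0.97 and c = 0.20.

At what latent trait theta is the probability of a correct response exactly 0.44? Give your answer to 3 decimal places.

P(theta) = c + (1 − c) · 1 / (1 + exp(−a(theta − b)))
Remove guessing floor: (0.44 − 0.20)/(1 − 0.20) = 0.3000
logit = ln(0.3000/0.7000) = -0.8473
theta = b + logit/(a) = 0.97 + (-0.8473)/0.5000 = -0.7246

-0.725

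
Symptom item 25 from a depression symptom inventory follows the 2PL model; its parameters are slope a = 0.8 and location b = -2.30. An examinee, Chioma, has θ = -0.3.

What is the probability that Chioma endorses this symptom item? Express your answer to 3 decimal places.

0.832

P(θ) = 1 / (1 + exp(−a(θ − b)))
Exponent: 0.8 × (-0.3 − (-2.30)) = 1.6000
1/(1 + e^{-1.6000}) = 0.8320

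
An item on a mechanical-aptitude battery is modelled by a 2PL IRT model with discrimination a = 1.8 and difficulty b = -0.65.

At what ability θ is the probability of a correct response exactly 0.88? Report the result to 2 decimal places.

0.46

P(θ) = 1 / (1 + exp(−a(θ − b)))
logit = ln(0.8800/0.1200) = 1.9924
θ = b + logit/(a) = -0.65 + 1.9924/1.8000 = 0.4569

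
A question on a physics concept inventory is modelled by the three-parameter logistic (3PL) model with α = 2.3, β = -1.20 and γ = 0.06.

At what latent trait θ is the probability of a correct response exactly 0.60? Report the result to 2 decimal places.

P(θ) = γ + (1 − γ) · 1 / (1 + exp(−α(θ − β)))
Remove guessing floor: (0.60 − 0.06)/(1 − 0.06) = 0.5745
logit = ln(0.5745/0.4255) = 0.3001
θ = β + logit/(α) = -1.20 + 0.3001/2.3000 = -1.0695

-1.07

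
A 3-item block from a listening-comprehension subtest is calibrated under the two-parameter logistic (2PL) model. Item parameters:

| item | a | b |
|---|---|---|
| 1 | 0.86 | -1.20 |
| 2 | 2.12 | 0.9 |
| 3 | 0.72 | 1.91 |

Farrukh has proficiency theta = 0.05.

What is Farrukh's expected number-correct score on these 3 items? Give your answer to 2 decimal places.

P(theta) = 1 / (1 + exp(−a(theta − b)))
P_1 = 1/(1+e^{-1.0750}) = 0.7455
P_2 = 1/(1+e^{1.8020}) = 0.1416
P_3 = 1/(1+e^{1.3392}) = 0.2076
E[score] = 0.7455 + 0.1416 + 0.2076 = 1.0948

1.09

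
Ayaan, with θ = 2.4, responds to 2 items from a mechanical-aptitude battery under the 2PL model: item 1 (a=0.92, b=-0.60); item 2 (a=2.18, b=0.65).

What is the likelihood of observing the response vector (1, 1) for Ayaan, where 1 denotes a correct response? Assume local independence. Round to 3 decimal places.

0.920

P(θ) = 1 / (1 + exp(−a(θ − b)))
P_1 = 1/(1+e^{-2.7600}) = 0.9405
P_2 = 1/(1+e^{-3.8150}) = 0.9784
L = P_1 × P_2 = 0.9405 × 0.9784 = 0.92020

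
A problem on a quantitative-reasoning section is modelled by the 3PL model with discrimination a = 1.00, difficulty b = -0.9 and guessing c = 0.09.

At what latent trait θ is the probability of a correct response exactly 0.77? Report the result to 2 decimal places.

0.18

P(θ) = c + (1 − c) · 1 / (1 + exp(−a(θ − b)))
Remove guessing floor: (0.77 − 0.09)/(1 − 0.09) = 0.7473
logit = ln(0.7473/0.2527) = 1.0840
θ = b + logit/(a) = -0.9 + 1.0840/1.0000 = 0.1840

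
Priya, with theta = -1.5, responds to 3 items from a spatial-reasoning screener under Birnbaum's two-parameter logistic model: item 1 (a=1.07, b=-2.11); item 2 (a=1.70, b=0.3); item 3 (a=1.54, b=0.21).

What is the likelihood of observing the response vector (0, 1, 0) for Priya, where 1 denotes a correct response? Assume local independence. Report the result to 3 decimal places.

P(theta) = 1 / (1 + exp(−a(theta − b)))
P_1 = 1/(1+e^{-0.6527}) = 0.6576
P_2 = 1/(1+e^{3.0600}) = 0.0448
P_3 = 1/(1+e^{2.6334}) = 0.0670
L = (1−P_1) × P_2 × (1−P_3) = 0.3424 × 0.0448 × 0.9330 = 0.01431

0.014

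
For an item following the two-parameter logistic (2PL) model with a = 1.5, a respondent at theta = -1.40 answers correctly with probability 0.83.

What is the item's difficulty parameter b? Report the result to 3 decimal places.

-2.457

P(theta) = 1 / (1 + exp(−a(theta − b)))
logit(0.83) = ln(0.83/0.17) = 1.5856
b = theta − logit/(a) = -1.40 − 1.5856/1.5000 = -2.4571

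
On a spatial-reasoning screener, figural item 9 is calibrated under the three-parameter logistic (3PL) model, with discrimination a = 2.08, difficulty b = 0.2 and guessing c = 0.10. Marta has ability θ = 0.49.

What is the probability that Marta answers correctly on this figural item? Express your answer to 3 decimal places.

0.682

P(θ) = c + (1 − c) · 1 / (1 + exp(−a(θ − b)))
Exponent: 2.08 × (0.49 − 0.2) = 0.6032
1/(1 + e^{-0.6032}) = 0.6464
P = 0.10 + 0.90 × 0.6464 = 0.6817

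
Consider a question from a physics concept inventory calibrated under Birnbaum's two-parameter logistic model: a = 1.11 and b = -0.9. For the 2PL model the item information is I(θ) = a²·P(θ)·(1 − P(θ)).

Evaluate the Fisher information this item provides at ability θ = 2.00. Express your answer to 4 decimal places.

P = 1/(1+e^{-3.2190}) = 0.9615
P(1−P) = 0.9615 × 0.0385 = 0.0370
I = a² × P(1−P) = 1.11² × 0.0370 = 0.04556

0.0456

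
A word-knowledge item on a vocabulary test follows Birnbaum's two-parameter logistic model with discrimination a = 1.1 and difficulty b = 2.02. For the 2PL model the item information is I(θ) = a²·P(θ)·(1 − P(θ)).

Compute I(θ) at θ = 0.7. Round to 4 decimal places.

P = 1/(1+e^{1.4520}) = 0.1897
P(1−P) = 0.1897 × 0.8103 = 0.1537
I = a² × P(1−P) = 1.1² × 0.1537 = 0.18599

0.1860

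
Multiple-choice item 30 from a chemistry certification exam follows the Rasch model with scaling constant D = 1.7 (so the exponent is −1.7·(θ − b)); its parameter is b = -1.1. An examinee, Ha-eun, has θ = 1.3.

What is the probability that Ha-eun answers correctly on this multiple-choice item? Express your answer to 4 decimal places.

0.9834

P(θ) = 1 / (1 + exp(−D·(θ − b)))
Exponent: 1.7 × (1.3 − (-1.1)) = 4.0800
1/(1 + e^{-4.0800}) = 0.9834
P = 0.9834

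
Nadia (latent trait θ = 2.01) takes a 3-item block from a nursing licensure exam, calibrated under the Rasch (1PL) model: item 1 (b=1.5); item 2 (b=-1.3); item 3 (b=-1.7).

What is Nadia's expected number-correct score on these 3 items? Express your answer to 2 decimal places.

P(θ) = 1 / (1 + exp(−(θ − b)))
P_1 = 1/(1+e^{-0.5100}) = 0.6248
P_2 = 1/(1+e^{-3.3100}) = 0.9648
P_3 = 1/(1+e^{-3.7100}) = 0.9761
E[score] = 0.6248 + 0.9648 + 0.9761 = 2.5657

2.57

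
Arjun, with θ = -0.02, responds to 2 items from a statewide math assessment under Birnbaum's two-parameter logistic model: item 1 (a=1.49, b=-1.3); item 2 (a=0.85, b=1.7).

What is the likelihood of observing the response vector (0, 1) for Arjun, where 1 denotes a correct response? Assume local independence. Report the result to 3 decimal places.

0.024

P(θ) = 1 / (1 + exp(−a(θ − b)))
P_1 = 1/(1+e^{-1.9072}) = 0.8707
P_2 = 1/(1+e^{1.4620}) = 0.1882
L = (1−P_1) × P_2 = 0.1293 × 0.1882 = 0.02433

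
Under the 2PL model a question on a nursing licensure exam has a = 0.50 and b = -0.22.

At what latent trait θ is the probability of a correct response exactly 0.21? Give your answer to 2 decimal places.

-2.87

P(θ) = 1 / (1 + exp(−a(θ − b)))
logit = ln(0.2100/0.7900) = -1.3249
θ = b + logit/(a) = -0.22 + (-1.3249)/0.5000 = -2.8699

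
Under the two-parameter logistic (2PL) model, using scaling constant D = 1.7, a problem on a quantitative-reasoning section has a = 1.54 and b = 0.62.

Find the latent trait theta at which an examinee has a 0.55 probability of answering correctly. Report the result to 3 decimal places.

0.697

P(theta) = 1 / (1 + exp(−D·a(theta − b)))
logit = ln(0.5500/0.4500) = 0.2007
theta = b + logit/(1.7·a) = 0.62 + 0.2007/2.6180 = 0.6967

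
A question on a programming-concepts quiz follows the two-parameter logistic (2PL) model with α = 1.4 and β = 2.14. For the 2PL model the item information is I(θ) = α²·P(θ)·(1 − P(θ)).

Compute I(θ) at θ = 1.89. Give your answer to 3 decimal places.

P = 1/(1+e^{0.3500}) = 0.4134
P(1−P) = 0.4134 × 0.5866 = 0.2425
I = α² × P(1−P) = 1.4² × 0.2425 = 0.47529

0.475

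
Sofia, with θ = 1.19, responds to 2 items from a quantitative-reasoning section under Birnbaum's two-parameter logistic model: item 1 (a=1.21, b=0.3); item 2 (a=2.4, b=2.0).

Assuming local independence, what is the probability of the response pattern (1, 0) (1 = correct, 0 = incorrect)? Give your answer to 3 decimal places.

P(θ) = 1 / (1 + exp(−a(θ − b)))
P_1 = 1/(1+e^{-1.0769}) = 0.7459
P_2 = 1/(1+e^{1.9440}) = 0.1252
L = P_1 × (1−P_2) = 0.7459 × 0.8748 = 0.65251

0.653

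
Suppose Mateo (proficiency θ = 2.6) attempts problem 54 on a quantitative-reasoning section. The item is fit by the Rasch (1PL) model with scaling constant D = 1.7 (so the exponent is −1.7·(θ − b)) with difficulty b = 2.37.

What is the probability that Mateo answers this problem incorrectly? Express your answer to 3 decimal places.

P(θ) = 1 / (1 + exp(−D·(θ − b)))
Exponent: 1.7 × (2.6 − 2.37) = 0.3910
1/(1 + e^{-0.3910}) = 0.5965
P = 0.5965
P(incorrect) = 1 − 0.5965 = 0.4035

0.403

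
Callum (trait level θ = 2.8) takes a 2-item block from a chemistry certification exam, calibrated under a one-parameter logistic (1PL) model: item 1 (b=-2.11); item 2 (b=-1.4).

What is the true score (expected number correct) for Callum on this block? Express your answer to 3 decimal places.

P(θ) = 1 / (1 + exp(−(θ − b)))
P_1 = 1/(1+e^{-4.9100}) = 0.9927
P_2 = 1/(1+e^{-4.2000}) = 0.9852
E[score] = 0.9927 + 0.9852 = 1.9779

1.978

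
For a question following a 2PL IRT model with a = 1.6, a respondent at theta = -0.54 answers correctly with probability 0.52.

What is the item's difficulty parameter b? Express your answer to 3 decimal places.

-0.590

P(theta) = 1 / (1 + exp(−a(theta − b)))
logit(0.52) = ln(0.52/0.48) = 0.0800
b = theta − logit/(a) = -0.54 − 0.0800/1.6000 = -0.5900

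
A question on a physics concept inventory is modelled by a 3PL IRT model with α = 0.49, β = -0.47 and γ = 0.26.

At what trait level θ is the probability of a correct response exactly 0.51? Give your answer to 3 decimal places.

-1.843

P(θ) = γ + (1 − γ) · 1 / (1 + exp(−α(θ − β)))
Remove guessing floor: (0.51 − 0.26)/(1 − 0.26) = 0.3378
logit = ln(0.3378/0.6622) = -0.6729
θ = β + logit/(α) = -0.47 + (-0.6729)/0.4900 = -1.8434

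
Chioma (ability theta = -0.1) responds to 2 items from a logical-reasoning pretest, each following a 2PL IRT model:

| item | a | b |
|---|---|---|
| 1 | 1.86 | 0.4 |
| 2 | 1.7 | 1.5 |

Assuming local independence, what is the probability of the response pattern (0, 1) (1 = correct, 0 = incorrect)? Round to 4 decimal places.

0.0443

P(theta) = 1 / (1 + exp(−a(theta − b)))
P_1 = 1/(1+e^{0.9300}) = 0.2829
P_2 = 1/(1+e^{2.7200}) = 0.0618
L = (1−P_1) × P_2 = 0.7171 × 0.0618 = 0.04432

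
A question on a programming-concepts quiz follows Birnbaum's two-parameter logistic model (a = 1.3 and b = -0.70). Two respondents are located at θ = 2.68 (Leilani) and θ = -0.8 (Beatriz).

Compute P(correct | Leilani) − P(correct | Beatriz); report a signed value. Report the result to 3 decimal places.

P(θ) = 1 / (1 + exp(−a(θ − b)))
P(Leilani) = 0.9878  [exponent 4.3940]
P(Beatriz) = 0.4675  [exponent -0.1300]
Difference = 0.9878 − 0.4675 = 0.5203

0.520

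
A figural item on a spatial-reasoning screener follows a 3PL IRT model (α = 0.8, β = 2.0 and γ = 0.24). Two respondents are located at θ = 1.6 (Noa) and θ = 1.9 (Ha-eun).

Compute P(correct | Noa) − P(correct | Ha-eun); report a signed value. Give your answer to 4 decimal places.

P(θ) = γ + (1 − γ) · 1 / (1 + exp(−α(θ − β)))
P(Noa) = 0.5597  [exponent -0.3200]
P(Ha-eun) = 0.6048  [exponent -0.0800]
Difference = 0.5597 − 0.6048 = -0.0451

-0.0451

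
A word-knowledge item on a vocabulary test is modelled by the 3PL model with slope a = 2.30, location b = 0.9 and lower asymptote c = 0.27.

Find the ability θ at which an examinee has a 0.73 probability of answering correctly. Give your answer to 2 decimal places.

1.13

P(θ) = c + (1 − c) · 1 / (1 + exp(−a(θ − b)))
Remove guessing floor: (0.73 − 0.27)/(1 − 0.27) = 0.6301
logit = ln(0.6301/0.3699) = 0.5328
θ = b + logit/(a) = 0.9 + 0.5328/2.3000 = 1.1317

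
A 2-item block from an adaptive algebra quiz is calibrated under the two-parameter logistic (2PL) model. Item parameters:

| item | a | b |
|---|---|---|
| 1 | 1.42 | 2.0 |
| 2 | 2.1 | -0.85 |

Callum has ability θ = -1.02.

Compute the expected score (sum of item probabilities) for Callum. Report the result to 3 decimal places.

0.425

P(θ) = 1 / (1 + exp(−a(θ − b)))
P_1 = 1/(1+e^{4.2884}) = 0.0135
P_2 = 1/(1+e^{0.3570}) = 0.4117
E[score] = 0.0135 + 0.4117 = 0.4252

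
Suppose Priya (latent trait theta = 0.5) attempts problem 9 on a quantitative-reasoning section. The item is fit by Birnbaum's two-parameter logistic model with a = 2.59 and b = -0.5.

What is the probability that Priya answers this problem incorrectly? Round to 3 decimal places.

P(theta) = 1 / (1 + exp(−a(theta − b)))
Exponent: 2.59 × (0.5 − (-0.5)) = 2.5900
1/(1 + e^{-2.5900}) = 0.9302
P(incorrect) = 1 − 0.9302 = 0.0698

0.070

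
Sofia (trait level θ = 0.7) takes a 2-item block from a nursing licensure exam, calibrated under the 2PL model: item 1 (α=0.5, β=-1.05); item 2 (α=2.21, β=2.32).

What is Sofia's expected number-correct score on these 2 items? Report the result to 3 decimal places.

P(θ) = 1 / (1 + exp(−α(θ − β)))
P_1 = 1/(1+e^{-0.8750}) = 0.7058
P_2 = 1/(1+e^{3.5802}) = 0.0271
E[score] = 0.7058 + 0.0271 = 0.7329

0.733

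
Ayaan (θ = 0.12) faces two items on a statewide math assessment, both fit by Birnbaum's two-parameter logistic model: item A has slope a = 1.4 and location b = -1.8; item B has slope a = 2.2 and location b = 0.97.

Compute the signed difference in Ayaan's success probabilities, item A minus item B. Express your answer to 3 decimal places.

P(θ) = 1 / (1 + exp(−a(θ − b)))
P_A = 0.9363
P_B = 0.1335
P_A − P_B = 0.8028

0.803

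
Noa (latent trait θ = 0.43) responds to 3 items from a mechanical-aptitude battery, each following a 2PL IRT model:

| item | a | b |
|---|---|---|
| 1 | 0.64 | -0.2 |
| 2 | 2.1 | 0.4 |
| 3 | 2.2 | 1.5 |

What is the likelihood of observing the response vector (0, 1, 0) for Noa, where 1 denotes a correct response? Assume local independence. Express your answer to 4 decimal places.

0.1887

P(θ) = 1 / (1 + exp(−a(θ − b)))
P_1 = 1/(1+e^{-0.4032}) = 0.5995
P_2 = 1/(1+e^{-0.0630}) = 0.5157
P_3 = 1/(1+e^{2.3540}) = 0.0867
L = (1−P_1) × P_2 × (1−P_3) = 0.4005 × 0.5157 × 0.9133 = 0.18866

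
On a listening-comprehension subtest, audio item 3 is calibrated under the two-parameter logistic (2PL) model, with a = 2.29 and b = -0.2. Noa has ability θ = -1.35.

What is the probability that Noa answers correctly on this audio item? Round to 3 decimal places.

0.067

P(θ) = 1 / (1 + exp(−a(θ − b)))
Exponent: 2.29 × (-1.35 − (-0.2)) = -2.6335
1/(1 + e^{2.6335}) = 0.0670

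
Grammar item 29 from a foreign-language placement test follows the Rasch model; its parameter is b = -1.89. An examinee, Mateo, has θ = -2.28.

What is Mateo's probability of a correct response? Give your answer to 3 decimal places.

0.404

P(θ) = 1 / (1 + exp(−(θ − b)))
Exponent: (-2.28 − (-1.89)) = -0.3900
1/(1 + e^{0.3900}) = 0.4037
P = 0.4037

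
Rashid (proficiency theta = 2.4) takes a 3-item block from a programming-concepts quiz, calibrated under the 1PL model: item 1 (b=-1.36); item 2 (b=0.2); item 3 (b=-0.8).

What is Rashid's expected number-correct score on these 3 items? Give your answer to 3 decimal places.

P(theta) = 1 / (1 + exp(−(theta − b)))
P_1 = 1/(1+e^{-3.7600}) = 0.9772
P_2 = 1/(1+e^{-2.2000}) = 0.9002
P_3 = 1/(1+e^{-3.2000}) = 0.9608
E[score] = 0.9772 + 0.9002 + 0.9608 = 2.8383

2.838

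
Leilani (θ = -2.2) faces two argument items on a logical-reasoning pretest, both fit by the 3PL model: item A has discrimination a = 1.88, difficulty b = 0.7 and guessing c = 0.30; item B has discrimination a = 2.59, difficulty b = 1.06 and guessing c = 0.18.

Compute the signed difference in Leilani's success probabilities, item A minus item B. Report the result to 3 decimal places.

P(θ) = c + (1 − c) · 1 / (1 + exp(−a(θ − b)))
P_A = 0.3030
P_B = 0.1802
P_A − P_B = 0.1228

0.123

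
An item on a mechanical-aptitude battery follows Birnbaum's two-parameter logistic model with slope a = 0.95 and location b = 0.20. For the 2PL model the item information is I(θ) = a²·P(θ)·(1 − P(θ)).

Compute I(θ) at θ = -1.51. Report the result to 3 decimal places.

0.124

P = 1/(1+e^{1.6245}) = 0.1646
P(1−P) = 0.1646 × 0.8354 = 0.1375
I = a² × P(1−P) = 0.95² × 0.1375 = 0.12409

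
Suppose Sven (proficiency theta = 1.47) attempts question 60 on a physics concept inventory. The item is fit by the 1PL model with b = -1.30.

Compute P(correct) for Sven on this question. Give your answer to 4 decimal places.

P(theta) = 1 / (1 + exp(−(theta − b)))
Exponent: (1.47 − (-1.30)) = 2.7700
1/(1 + e^{-2.7700}) = 0.9410
P = 0.9410

0.9410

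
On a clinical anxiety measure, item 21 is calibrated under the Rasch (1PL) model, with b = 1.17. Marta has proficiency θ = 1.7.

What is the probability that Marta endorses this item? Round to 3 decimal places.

0.629

P(θ) = 1 / (1 + exp(−(θ − b)))
Exponent: (1.7 − 1.17) = 0.5300
1/(1 + e^{-0.5300}) = 0.6295
P = 0.6295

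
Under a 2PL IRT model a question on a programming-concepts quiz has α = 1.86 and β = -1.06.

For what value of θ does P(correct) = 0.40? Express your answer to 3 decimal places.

-1.278

P(θ) = 1 / (1 + exp(−α(θ − β)))
logit = ln(0.4000/0.6000) = -0.4055
θ = β + logit/(α) = -1.06 + (-0.4055)/1.8600 = -1.2780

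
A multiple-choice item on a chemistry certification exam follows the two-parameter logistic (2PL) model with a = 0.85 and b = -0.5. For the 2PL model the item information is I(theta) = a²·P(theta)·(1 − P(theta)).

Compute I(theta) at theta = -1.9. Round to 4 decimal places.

P = 1/(1+e^{1.1900}) = 0.2333
P(1−P) = 0.2333 × 0.7667 = 0.1788
I = a² × P(1−P) = 0.85² × 0.1788 = 0.12922

0.1292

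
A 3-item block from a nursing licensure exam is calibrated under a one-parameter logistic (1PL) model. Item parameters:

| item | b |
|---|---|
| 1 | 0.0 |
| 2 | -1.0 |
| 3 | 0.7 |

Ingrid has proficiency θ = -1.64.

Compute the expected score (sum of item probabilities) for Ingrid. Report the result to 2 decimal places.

P(θ) = 1 / (1 + exp(−(θ − b)))
P_1 = 1/(1+e^{1.6400}) = 0.1625
P_2 = 1/(1+e^{0.6400}) = 0.3452
P_3 = 1/(1+e^{2.3400}) = 0.0879
E[score] = 0.1625 + 0.3452 + 0.0879 = 0.5956

0.60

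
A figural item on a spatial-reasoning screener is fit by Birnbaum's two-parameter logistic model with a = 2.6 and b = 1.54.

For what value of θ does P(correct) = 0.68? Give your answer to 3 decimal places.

P(θ) = 1 / (1 + exp(−a(θ − b)))
logit = ln(0.6800/0.3200) = 0.7538
θ = b + logit/(a) = 1.54 + 0.7538/2.6000 = 1.8299

1.830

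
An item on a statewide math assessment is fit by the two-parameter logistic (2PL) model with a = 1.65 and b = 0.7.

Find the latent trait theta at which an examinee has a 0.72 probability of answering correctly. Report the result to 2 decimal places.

P(theta) = 1 / (1 + exp(−a(theta − b)))
logit = ln(0.7200/0.2800) = 0.9445
theta = b + logit/(a) = 0.7 + 0.9445/1.6500 = 1.2724

1.27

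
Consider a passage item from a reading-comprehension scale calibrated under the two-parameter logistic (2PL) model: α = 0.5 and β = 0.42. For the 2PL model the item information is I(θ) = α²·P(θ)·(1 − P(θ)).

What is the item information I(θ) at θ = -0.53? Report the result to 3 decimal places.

0.059

P = 1/(1+e^{0.4750}) = 0.3834
P(1−P) = 0.3834 × 0.6166 = 0.2364
I = α² × P(1−P) = 0.5² × 0.2364 = 0.05910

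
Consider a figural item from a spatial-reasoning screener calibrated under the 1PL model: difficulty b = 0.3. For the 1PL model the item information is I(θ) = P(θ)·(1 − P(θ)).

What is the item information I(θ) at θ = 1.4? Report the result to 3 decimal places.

P = 1/(1+e^{-1.1000}) = 0.7503
P(1−P) = 0.7503 × 0.2497 = 0.1874
I = P(1−P) = 0.18737

0.187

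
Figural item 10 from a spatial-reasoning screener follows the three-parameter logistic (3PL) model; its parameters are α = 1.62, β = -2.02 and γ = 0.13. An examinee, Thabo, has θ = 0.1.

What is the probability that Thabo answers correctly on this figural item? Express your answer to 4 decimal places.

0.9728

P(θ) = γ + (1 − γ) · 1 / (1 + exp(−α(θ − β)))
Exponent: 1.62 × (0.1 − (-2.02)) = 3.4344
1/(1 + e^{-3.4344}) = 0.9688
P = 0.13 + 0.87 × 0.9688 = 0.9728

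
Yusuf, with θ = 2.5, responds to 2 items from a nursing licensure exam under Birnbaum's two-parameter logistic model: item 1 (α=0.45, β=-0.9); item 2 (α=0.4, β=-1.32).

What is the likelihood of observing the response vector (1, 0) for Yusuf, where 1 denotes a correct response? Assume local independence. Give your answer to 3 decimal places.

P(θ) = 1 / (1 + exp(−α(θ − β)))
P_1 = 1/(1+e^{-1.5300}) = 0.8220
P_2 = 1/(1+e^{-1.5280}) = 0.8217
L = P_1 × (1−P_2) = 0.8220 × 0.1783 = 0.14655

0.147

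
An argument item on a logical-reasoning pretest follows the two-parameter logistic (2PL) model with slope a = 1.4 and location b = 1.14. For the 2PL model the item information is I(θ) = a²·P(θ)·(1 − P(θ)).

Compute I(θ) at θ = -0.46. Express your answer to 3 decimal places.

P = 1/(1+e^{2.2400}) = 0.0962
P(1−P) = 0.0962 × 0.9038 = 0.0870
I = a² × P(1−P) = 1.4² × 0.0870 = 0.17044

0.170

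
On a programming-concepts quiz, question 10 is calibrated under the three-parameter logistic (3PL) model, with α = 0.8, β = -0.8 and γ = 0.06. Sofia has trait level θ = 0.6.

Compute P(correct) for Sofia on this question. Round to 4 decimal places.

0.7687

P(θ) = γ + (1 − γ) · 1 / (1 + exp(−α(θ − β)))
Exponent: 0.8 × (0.6 − (-0.8)) = 1.1200
1/(1 + e^{-1.1200}) = 0.7540
P = 0.06 + 0.94 × 0.7540 = 0.7687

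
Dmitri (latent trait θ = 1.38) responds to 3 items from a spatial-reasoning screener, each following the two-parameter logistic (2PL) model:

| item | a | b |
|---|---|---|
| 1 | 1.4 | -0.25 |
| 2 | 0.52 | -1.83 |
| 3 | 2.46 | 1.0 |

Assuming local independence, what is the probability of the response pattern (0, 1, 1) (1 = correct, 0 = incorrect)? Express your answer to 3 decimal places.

P(θ) = 1 / (1 + exp(−a(θ − b)))
P_1 = 1/(1+e^{-2.2820}) = 0.9074
P_2 = 1/(1+e^{-1.6692}) = 0.8415
P_3 = 1/(1+e^{-0.9348}) = 0.7180
L = (1−P_1) × P_2 × P_3 = 0.0926 × 0.8415 × 0.7180 = 0.05597

0.056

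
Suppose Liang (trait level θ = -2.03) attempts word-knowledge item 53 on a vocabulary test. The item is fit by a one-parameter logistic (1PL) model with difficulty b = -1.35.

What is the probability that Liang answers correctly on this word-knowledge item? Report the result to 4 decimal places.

0.3363

P(θ) = 1 / (1 + exp(−(θ − b)))
Exponent: (-2.03 − (-1.35)) = -0.6800
1/(1 + e^{0.6800}) = 0.3363
P = 0.3363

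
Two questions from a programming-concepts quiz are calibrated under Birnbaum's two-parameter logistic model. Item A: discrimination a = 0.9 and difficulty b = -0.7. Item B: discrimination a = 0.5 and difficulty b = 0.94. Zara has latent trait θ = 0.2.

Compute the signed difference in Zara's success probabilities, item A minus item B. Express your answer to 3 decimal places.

0.284

P(θ) = 1 / (1 + exp(−a(θ − b)))
P_A = 0.6921
P_B = 0.4085
P_A − P_B = 0.2836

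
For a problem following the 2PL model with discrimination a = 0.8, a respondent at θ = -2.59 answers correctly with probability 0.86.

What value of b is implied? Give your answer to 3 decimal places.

-4.859

P(θ) = 1 / (1 + exp(−a(θ − b)))
logit(0.86) = ln(0.86/0.14) = 1.8153
b = θ − logit/(a) = -2.59 − 1.8153/0.8000 = -4.8591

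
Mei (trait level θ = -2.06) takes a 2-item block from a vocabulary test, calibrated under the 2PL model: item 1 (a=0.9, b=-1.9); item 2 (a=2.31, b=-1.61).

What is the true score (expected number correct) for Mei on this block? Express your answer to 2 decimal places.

0.73

P(θ) = 1 / (1 + exp(−a(θ − b)))
P_1 = 1/(1+e^{0.1440}) = 0.4641
P_2 = 1/(1+e^{1.0395}) = 0.2612
E[score] = 0.4641 + 0.2612 = 0.7253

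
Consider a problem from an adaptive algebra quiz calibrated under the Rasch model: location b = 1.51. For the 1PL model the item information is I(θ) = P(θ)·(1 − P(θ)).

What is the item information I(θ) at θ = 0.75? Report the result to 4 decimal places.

P = 1/(1+e^{0.7600}) = 0.3186
P(1−P) = 0.3186 × 0.6814 = 0.2171
I = P(1−P) = 0.21711

0.2171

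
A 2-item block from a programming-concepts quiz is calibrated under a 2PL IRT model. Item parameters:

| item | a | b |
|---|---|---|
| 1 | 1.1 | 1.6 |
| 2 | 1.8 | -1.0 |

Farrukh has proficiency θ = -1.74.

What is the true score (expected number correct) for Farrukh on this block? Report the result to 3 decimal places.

0.234

P(θ) = 1 / (1 + exp(−a(θ − b)))
P_1 = 1/(1+e^{3.6740}) = 0.0247
P_2 = 1/(1+e^{1.3320}) = 0.2088
E[score] = 0.0247 + 0.2088 = 0.2336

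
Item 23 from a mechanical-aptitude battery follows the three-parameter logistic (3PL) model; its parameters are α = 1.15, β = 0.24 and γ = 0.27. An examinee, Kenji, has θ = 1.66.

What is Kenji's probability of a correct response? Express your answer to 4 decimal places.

P(θ) = γ + (1 − γ) · 1 / (1 + exp(−α(θ − β)))
Exponent: 1.15 × (1.66 − 0.24) = 1.6330
1/(1 + e^{-1.6330}) = 0.8366
P = 0.27 + 0.73 × 0.8366 = 0.8807

0.8807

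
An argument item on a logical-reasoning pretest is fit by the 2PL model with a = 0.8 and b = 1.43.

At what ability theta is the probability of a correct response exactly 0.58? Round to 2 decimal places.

P(theta) = 1 / (1 + exp(−a(theta − b)))
logit = ln(0.5800/0.4200) = 0.3228
theta = b + logit/(a) = 1.43 + 0.3228/0.8000 = 1.8335

1.83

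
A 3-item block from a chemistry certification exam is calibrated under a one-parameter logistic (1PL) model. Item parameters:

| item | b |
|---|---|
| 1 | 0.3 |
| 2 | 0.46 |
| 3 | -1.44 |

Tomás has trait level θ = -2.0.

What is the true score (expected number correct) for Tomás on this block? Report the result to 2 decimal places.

0.53

P(θ) = 1 / (1 + exp(−(θ − b)))
P_1 = 1/(1+e^{2.3000}) = 0.0911
P_2 = 1/(1+e^{2.4600}) = 0.0787
P_3 = 1/(1+e^{0.5600}) = 0.3635
E[score] = 0.0911 + 0.0787 + 0.3635 = 0.5334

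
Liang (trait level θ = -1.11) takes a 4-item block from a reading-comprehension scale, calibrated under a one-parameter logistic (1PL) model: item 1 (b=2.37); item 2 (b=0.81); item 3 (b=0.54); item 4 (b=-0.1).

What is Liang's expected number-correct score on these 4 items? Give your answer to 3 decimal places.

P(θ) = 1 / (1 + exp(−(θ − b)))
P_1 = 1/(1+e^{3.4800}) = 0.0299
P_2 = 1/(1+e^{1.9200}) = 0.1279
P_3 = 1/(1+e^{1.6500}) = 0.1611
P_4 = 1/(1+e^{1.0100}) = 0.2670
E[score] = 0.0299 + 0.1279 + 0.1611 + 0.2670 = 0.5858

0.586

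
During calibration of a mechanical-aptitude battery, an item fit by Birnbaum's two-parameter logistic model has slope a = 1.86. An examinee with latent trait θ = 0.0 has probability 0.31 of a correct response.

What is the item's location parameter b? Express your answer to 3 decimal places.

0.430

P(θ) = 1 / (1 + exp(−a(θ − b)))
logit(0.31) = ln(0.31/0.69) = -0.8001
b = θ − logit/(a) = 0.0 − (-0.8001)/1.8600 = 0.4302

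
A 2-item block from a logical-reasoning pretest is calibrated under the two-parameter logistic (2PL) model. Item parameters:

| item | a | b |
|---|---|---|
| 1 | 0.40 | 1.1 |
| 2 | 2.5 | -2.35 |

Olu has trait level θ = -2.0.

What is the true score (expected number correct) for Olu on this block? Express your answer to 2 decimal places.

0.93

P(θ) = 1 / (1 + exp(−a(θ − b)))
P_1 = 1/(1+e^{1.2400}) = 0.2244
P_2 = 1/(1+e^{-0.8750}) = 0.7058
E[score] = 0.2244 + 0.7058 = 0.9302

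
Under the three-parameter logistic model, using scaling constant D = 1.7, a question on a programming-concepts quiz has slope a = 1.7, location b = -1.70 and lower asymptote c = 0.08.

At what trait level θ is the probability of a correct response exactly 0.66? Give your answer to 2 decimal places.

-1.52

P(θ) = c + (1 − c) · 1 / (1 + exp(−D·a(θ − b)))
Remove guessing floor: (0.66 − 0.08)/(1 − 0.08) = 0.6304
logit = ln(0.6304/0.3696) = 0.5341
θ = b + logit/(1.7·a) = -1.70 + 0.5341/2.8900 = -1.5152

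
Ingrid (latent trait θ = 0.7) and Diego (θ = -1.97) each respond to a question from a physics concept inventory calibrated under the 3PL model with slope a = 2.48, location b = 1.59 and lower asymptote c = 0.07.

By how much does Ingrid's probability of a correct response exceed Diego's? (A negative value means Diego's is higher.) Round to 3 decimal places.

P(θ) = c + (1 − c) · 1 / (1 + exp(−a(θ − b)))
P(Ingrid) = 0.1622  [exponent -2.2072]
P(Diego) = 0.0701  [exponent -8.8288]
Difference = 0.1622 − 0.0701 = 0.0920

0.092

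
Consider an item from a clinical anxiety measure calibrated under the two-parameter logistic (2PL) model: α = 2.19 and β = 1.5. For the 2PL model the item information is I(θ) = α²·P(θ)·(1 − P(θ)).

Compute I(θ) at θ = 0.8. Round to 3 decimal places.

P = 1/(1+e^{1.5330}) = 0.1776
P(1−P) = 0.1776 × 0.8224 = 0.1460
I = α² × P(1−P) = 2.19² × 0.1460 = 0.70037

0.700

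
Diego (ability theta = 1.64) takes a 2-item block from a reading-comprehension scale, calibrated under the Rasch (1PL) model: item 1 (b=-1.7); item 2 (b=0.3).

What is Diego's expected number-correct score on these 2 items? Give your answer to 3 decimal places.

1.758

P(theta) = 1 / (1 + exp(−(theta − b)))
P_1 = 1/(1+e^{-3.3400}) = 0.9658
P_2 = 1/(1+e^{-1.3400}) = 0.7925
E[score] = 0.9658 + 0.7925 = 1.7583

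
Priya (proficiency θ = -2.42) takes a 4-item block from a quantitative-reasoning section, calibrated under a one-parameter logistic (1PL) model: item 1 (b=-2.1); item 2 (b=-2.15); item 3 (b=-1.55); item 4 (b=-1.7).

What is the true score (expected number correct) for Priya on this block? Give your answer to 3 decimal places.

P(θ) = 1 / (1 + exp(−(θ − b)))
P_1 = 1/(1+e^{0.3200}) = 0.4207
P_2 = 1/(1+e^{0.2700}) = 0.4329
P_3 = 1/(1+e^{0.8700}) = 0.2953
P_4 = 1/(1+e^{0.7200}) = 0.3274
E[score] = 0.4207 + 0.4329 + 0.2953 + 0.3274 = 1.4762

1.476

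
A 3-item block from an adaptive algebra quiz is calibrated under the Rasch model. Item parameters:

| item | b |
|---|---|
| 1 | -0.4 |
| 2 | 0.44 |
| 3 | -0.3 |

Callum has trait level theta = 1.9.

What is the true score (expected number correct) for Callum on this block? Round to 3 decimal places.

2.621

P(theta) = 1 / (1 + exp(−(theta − b)))
P_1 = 1/(1+e^{-2.3000}) = 0.9089
P_2 = 1/(1+e^{-1.4600}) = 0.8115
P_3 = 1/(1+e^{-2.2000}) = 0.9002
E[score] = 0.9089 + 0.8115 + 0.9002 = 2.6207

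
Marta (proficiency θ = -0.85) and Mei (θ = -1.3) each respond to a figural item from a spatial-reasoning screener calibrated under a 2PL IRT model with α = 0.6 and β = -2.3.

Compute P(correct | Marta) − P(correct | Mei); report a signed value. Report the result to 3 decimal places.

P(θ) = 1 / (1 + exp(−α(θ − β)))
P(Marta) = 0.7047  [exponent 0.8700]
P(Mei) = 0.6457  [exponent 0.6000]
Difference = 0.7047 − 0.6457 = 0.0591

0.059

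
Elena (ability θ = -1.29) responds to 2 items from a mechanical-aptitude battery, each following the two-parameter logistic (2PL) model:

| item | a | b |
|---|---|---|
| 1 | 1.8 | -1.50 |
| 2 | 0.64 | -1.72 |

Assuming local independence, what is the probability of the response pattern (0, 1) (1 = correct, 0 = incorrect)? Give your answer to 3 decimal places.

0.231

P(θ) = 1 / (1 + exp(−a(θ − b)))
P_1 = 1/(1+e^{-0.3780}) = 0.5934
P_2 = 1/(1+e^{-0.2752}) = 0.5684
L = (1−P_1) × P_2 = 0.4066 × 0.5684 = 0.23110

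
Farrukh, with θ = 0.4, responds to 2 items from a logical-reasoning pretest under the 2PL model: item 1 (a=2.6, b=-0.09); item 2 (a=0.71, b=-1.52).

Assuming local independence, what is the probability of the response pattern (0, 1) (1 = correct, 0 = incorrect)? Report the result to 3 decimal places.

P(θ) = 1 / (1 + exp(−a(θ − b)))
P_1 = 1/(1+e^{-1.2740}) = 0.7814
P_2 = 1/(1+e^{-1.3632}) = 0.7963
L = (1−P_1) × P_2 = 0.2186 × 0.7963 = 0.17405

0.174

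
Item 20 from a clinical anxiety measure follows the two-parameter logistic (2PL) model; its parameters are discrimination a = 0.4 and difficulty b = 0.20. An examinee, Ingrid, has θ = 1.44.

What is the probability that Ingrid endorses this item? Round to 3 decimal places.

0.622

P(θ) = 1 / (1 + exp(−a(θ − b)))
Exponent: 0.4 × (1.44 − 0.20) = 0.4960
1/(1 + e^{-0.4960}) = 0.6215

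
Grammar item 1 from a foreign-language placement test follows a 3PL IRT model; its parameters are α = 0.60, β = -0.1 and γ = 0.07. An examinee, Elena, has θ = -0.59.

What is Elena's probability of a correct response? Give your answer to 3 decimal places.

0.467

P(θ) = γ + (1 − γ) · 1 / (1 + exp(−α(θ − β)))
Exponent: 0.60 × (-0.59 − (-0.1)) = -0.2940
1/(1 + e^{0.2940}) = 0.4270
P = 0.07 + 0.93 × 0.4270 = 0.4671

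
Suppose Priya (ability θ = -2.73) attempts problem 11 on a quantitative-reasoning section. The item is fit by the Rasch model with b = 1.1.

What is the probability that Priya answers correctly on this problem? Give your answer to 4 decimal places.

P(θ) = 1 / (1 + exp(−(θ − b)))
Exponent: (-2.73 − 1.1) = -3.8300
1/(1 + e^{3.8300}) = 0.0212
P = 0.0212

0.0212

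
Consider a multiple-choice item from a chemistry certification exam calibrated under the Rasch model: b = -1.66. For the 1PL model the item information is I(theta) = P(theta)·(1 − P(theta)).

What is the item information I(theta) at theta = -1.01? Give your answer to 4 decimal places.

P = 1/(1+e^{-0.6500}) = 0.6570
P(1−P) = 0.6570 × 0.3430 = 0.2253
I = P(1−P) = 0.22535

0.2253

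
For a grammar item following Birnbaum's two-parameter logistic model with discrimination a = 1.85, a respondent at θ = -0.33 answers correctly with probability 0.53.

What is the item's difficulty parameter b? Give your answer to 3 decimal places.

P(θ) = 1 / (1 + exp(−a(θ − b)))
logit(0.53) = ln(0.53/0.47) = 0.1201
b = θ − logit/(a) = -0.33 − 0.1201/1.8500 = -0.3949

-0.395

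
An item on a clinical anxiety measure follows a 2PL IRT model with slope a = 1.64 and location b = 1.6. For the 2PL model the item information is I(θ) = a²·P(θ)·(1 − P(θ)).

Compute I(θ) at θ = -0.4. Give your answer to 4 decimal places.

P = 1/(1+e^{3.2800}) = 0.0363
P(1−P) = 0.0363 × 0.9637 = 0.0349
I = a² × P(1−P) = 1.64² × 0.0349 = 0.09400

0.0940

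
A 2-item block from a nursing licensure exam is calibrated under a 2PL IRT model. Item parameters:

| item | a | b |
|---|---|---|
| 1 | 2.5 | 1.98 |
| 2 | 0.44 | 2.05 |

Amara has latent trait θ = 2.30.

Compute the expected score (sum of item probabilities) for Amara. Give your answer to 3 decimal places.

1.217

P(θ) = 1 / (1 + exp(−a(θ − b)))
P_1 = 1/(1+e^{-0.8000}) = 0.6900
P_2 = 1/(1+e^{-0.1100}) = 0.5275
E[score] = 0.6900 + 0.5275 = 1.2174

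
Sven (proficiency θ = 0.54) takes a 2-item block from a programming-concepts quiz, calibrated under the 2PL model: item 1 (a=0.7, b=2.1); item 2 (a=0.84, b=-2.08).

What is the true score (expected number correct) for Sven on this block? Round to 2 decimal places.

P(θ) = 1 / (1 + exp(−a(θ − b)))
P_1 = 1/(1+e^{1.0920}) = 0.2512
P_2 = 1/(1+e^{-2.2008}) = 0.9003
E[score] = 0.2512 + 0.9003 = 1.1516

1.15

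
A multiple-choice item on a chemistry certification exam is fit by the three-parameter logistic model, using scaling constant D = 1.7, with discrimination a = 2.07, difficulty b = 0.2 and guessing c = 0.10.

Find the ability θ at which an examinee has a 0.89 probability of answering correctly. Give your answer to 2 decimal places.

P(θ) = c + (1 − c) · 1 / (1 + exp(−D·a(θ − b)))
Remove guessing floor: (0.89 − 0.10)/(1 − 0.10) = 0.8778
logit = ln(0.8778/0.1222) = 1.9716
θ = b + logit/(1.7·a) = 0.2 + 1.9716/3.5190 = 0.7603

0.76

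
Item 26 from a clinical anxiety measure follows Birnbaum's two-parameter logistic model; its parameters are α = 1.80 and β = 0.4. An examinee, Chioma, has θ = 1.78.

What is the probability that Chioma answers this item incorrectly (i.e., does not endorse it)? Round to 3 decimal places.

P(θ) = 1 / (1 + exp(−α(θ − β)))
Exponent: 1.80 × (1.78 − 0.4) = 2.4840
1/(1 + e^{-2.4840}) = 0.9230
P(incorrect) = 1 − 0.9230 = 0.0770

0.077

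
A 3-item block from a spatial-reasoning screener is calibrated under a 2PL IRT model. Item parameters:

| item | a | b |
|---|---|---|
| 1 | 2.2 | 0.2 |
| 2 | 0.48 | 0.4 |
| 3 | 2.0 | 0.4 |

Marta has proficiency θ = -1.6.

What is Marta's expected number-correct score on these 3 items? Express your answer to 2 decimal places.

0.31

P(θ) = 1 / (1 + exp(−a(θ − b)))
P_1 = 1/(1+e^{3.9600}) = 0.0187
P_2 = 1/(1+e^{0.9600}) = 0.2769
P_3 = 1/(1+e^{4.0000}) = 0.0180
E[score] = 0.0187 + 0.2769 + 0.0180 = 0.3136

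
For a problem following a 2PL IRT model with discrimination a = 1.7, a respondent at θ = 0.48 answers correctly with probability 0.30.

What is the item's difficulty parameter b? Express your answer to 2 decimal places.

0.98

P(θ) = 1 / (1 + exp(−a(θ − b)))
logit(0.30) = ln(0.30/0.70) = -0.8473
b = θ − logit/(a) = 0.48 − (-0.8473)/1.7000 = 0.9784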